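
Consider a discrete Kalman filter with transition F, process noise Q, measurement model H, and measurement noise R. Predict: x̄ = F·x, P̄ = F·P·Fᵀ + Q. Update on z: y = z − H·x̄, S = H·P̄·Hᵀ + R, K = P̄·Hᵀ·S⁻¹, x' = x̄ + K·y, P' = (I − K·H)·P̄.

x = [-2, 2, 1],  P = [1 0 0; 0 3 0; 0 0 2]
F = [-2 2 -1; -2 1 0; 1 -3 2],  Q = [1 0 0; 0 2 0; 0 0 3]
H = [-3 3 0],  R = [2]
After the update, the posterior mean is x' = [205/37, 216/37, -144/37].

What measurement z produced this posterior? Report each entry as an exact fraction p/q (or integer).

x̄ = F·x = [7, 6, -6]
P̄ = F·P·Fᵀ + Q = [19 10 -24; 10 9 -11; -24 -11 39]
S = H·P̄·Hᵀ + R = [74]
K = P̄·Hᵀ·S⁻¹ = [-27/74; -3/74; 39/74]
x' − x̄ = [-54/37, -6/37, 78/37] = K·y
y = (KᵀK)⁻¹·Kᵀ·(x' − x̄) = [4]
z = y + H·x̄ = [4] + [-3] = [1]

z = [1]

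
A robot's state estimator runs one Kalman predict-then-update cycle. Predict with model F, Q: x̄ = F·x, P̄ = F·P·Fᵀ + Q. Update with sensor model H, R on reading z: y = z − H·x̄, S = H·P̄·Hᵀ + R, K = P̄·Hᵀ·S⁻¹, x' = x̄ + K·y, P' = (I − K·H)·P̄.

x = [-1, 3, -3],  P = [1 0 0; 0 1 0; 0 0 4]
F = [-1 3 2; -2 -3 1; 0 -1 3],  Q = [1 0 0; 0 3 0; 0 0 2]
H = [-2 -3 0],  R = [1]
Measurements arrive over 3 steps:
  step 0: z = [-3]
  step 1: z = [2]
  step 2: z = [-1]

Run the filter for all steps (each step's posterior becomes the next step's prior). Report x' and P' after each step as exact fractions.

step 0: x' = [2629/301, -1460/301, -1437/301], P' = [4878/301 -3233/301 1362/301; -3233/301 2176/301 -879/301; 1362/301 -879/301 4170/301]
step 1: x' = [-49097/68732, -61063/274928, 849581/137464], P' = [408034/17183 -1079607/68732 -1524235/34366; -1079607/68732 2886843/274928 4072895/137464; -1524235/34366 4072895/137464 8364299/68732]
step 2: x' = [-3999017365/969438513, 2990643692/969438513, 4585271393/969438513], P' = [32263842760/2908315539 -21179718359/2908315539 -40407318974/2908315539; -21179718359/2908315539 14223254431/2908315539 27217890883/2908315539; -40407318974/2908315539 27217890883/2908315539 144071745982/2908315539]

step 0: x̄ = F·x = [4, -10, -12]
step 0: P̄ = F·P·Fᵀ + Q = [27 1 21; 1 20 15; 21 15 39]
step 0: y = z − H·x̄ = [-25]
step 0: S = H·P̄·Hᵀ + R = [301]
step 0: K = P̄·Hᵀ·S⁻¹ = [-57/301; -62/301; -87/301]
step 0: x' = x̄ + K·y = [2629/301, -1460/301, -1437/301]
step 0: P' = (I − K·H)·P̄ = [4878/301 -3233/301 1362/301; -3233/301 2176/301 -879/301; 1362/301 -879/301 4170/301]
step 1: x̄ = F·x = [-9883/301, -2315/301, -2851/301]
step 1: P̄ = F·P·Fᵀ + Q = [44845/301 4038/301 5020/301; 4038/301 5199/301 13190/301; 5020/301 13190/301 45582/301]
step 1: y = z − H·x̄ = [-26109/301]
step 1: S = H·P̄·Hᵀ + R = [274928/301]
step 1: K = P̄·Hᵀ·S⁻¹ = [-25451/68732; -23673/274928; -24805/137464]
step 1: x' = x̄ + K·y = [-49097/68732, -61063/274928, 849581/137464]
step 1: P' = (I − K·H)·P̄ = [408034/17183 -1079607/68732 -1524235/34366; -1079607/68732 2886843/274928 4072895/137464; -1524235/34366 4072895/137464 8364299/68732]
step 2: x̄ = F·x = [3411523/274928, 2275127/274928, 5158549/274928]
step 2: P̄ = F·P·Fᵀ + Q = [339049411/274928 103477207/274928 281366389/274928; 103477207/274928 34457387/274928 92100641/274928; 281366389/274928 92100641/274928 255676723/274928]
step 2: y = z − H·x̄ = [13373499/274928]
step 2: S = H·P̄·Hᵀ + R = [2908315539/274928]
step 2: K = P̄·Hᵀ·S⁻¹ = [-988530443/2908315539; -310326575/2908315539; -839034701/2908315539]
step 2: x' = x̄ + K·y = [-3999017365/969438513, 2990643692/969438513, 4585271393/969438513]
step 2: P' = (I − K·H)·P̄ = [32263842760/2908315539 -21179718359/2908315539 -40407318974/2908315539; -21179718359/2908315539 14223254431/2908315539 27217890883/2908315539; -40407318974/2908315539 27217890883/2908315539 144071745982/2908315539]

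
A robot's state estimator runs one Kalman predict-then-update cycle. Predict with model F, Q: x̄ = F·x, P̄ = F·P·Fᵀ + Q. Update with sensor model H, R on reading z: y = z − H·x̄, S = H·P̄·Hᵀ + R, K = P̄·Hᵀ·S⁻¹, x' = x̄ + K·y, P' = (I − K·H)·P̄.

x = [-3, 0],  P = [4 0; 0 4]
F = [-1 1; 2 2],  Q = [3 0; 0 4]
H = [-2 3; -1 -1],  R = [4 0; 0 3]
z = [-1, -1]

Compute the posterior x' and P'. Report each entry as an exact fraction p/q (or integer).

x̄ = F·x = [3, -6]
P̄ = F·P·Fᵀ + Q = [11 0; 0 36]
y = z − H·x̄ = [23, -4]
S = H·P̄·Hᵀ + R = [372 -86; -86 50]
K = P̄·Hᵀ·S⁻¹ = [-1023/5602 -1496/2801; 576/2801 -1026/2801]
x' = x̄ + K·y = [5245/5602, 546/2801]
P' = (I − K·H)·P̄ = [3102/2801 1386/2801; 1386/2801 1692/2801]

x' = [5245/5602, 546/2801]
P' = [3102/2801 1386/2801; 1386/2801 1692/2801]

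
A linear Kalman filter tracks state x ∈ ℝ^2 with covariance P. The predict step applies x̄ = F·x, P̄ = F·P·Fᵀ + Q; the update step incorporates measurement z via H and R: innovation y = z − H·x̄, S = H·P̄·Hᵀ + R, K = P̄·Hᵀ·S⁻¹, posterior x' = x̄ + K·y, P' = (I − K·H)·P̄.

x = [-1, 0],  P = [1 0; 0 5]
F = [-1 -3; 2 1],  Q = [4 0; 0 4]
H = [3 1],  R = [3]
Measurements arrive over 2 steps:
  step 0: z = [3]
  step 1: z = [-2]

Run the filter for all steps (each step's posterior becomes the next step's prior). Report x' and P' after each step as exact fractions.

step 0: x' = [45/26, -201/91], P' = [73/52 -81/26; -81/26 822/91]
step 1: x' = [-258902/208451, 379394/208451], P' = [203544/208451 -396681/208451; -396681/208451 1170267/208451]

step 0: x̄ = F·x = [1, -2]
step 0: P̄ = F·P·Fᵀ + Q = [50 -17; -17 13]
step 0: y = z − H·x̄ = [2]
step 0: S = H·P̄·Hᵀ + R = [364]
step 0: K = P̄·Hᵀ·S⁻¹ = [19/52; -19/182]
step 0: x' = x̄ + K·y = [45/26, -201/91]
step 0: P' = (I − K·H)·P̄ = [73/52 -81/26; -81/26 822/91]
step 1: x̄ = F·x = [891/182, 114/91]
step 1: P̄ = F·P·Fᵀ + Q = [24755/364 -737/91; -737/91 563/91]
step 1: y = z − H·x̄ = [-3265/182]
step 1: S = H·P̄·Hᵀ + R = [208451/364]
step 1: K = P̄·Hᵀ·S⁻¹ = [71317/208451; -6592/208451]
step 1: x' = x̄ + K·y = [-258902/208451, 379394/208451]
step 1: P' = (I − K·H)·P̄ = [203544/208451 -396681/208451; -396681/208451 1170267/208451]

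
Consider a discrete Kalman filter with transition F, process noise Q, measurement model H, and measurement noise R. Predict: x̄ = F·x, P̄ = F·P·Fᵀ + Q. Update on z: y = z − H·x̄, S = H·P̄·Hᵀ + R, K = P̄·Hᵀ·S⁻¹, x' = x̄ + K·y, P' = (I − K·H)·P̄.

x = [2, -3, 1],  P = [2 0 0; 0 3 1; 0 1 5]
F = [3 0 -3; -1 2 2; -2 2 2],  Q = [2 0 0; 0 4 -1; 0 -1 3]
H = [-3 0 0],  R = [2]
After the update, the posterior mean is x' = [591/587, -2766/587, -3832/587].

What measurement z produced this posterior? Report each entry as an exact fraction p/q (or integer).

z = [-3]

x̄ = F·x = [3, -6, -8]
P̄ = F·P·Fᵀ + Q = [65 -42 -48; -42 46 43; -48 43 51]
S = H·P̄·Hᵀ + R = [587]
K = P̄·Hᵀ·S⁻¹ = [-195/587; 126/587; 144/587]
x' − x̄ = [-1170/587, 756/587, 864/587] = K·y
y = (KᵀK)⁻¹·Kᵀ·(x' − x̄) = [6]
z = y + H·x̄ = [6] + [-9] = [-3]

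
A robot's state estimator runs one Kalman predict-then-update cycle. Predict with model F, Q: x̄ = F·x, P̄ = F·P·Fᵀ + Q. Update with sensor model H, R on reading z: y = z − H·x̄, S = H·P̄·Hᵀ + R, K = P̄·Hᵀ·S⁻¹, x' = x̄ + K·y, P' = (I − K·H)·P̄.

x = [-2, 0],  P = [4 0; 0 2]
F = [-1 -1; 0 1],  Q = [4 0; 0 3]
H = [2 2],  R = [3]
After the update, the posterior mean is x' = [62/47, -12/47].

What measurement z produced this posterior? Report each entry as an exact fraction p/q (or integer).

z = [2]

x̄ = F·x = [2, 0]
P̄ = F·P·Fᵀ + Q = [10 -2; -2 5]
S = H·P̄·Hᵀ + R = [47]
K = P̄·Hᵀ·S⁻¹ = [16/47; 6/47]
x' − x̄ = [-32/47, -12/47] = K·y
y = (KᵀK)⁻¹·Kᵀ·(x' − x̄) = [-2]
z = y + H·x̄ = [-2] + [4] = [2]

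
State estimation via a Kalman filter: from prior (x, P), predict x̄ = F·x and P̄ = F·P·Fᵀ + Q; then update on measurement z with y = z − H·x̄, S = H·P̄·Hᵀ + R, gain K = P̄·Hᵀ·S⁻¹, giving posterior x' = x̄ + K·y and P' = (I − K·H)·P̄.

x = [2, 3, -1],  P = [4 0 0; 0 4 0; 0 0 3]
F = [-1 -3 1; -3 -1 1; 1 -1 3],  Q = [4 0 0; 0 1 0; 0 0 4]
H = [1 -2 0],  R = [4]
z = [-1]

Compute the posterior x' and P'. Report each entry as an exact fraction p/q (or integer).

x' = [-195/17, -641/119, -611/119]
P' = [792/17 398/17 304/17; 398/17 1515/119 1034/119; 304/17 1034/119 4416/119]

x̄ = F·x = [-12, -10, -4]
P̄ = F·P·Fᵀ + Q = [47 27 17; 27 44 1; 17 1 39]
y = z − H·x̄ = [-9]
S = H·P̄·Hᵀ + R = [119]
K = P̄·Hᵀ·S⁻¹ = [-1/17; -61/119; 15/119]
x' = x̄ + K·y = [-195/17, -641/119, -611/119]
P' = (I − K·H)·P̄ = [792/17 398/17 304/17; 398/17 1515/119 1034/119; 304/17 1034/119 4416/119]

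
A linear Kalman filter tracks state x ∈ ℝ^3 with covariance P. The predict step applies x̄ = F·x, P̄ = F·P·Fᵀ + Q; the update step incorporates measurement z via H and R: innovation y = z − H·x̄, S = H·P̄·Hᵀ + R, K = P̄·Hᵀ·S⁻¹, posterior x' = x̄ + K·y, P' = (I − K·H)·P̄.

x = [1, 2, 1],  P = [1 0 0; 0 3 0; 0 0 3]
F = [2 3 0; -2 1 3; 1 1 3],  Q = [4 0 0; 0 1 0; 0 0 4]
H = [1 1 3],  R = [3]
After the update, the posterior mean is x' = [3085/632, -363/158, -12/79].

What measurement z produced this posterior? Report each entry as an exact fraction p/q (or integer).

z = [2]

x̄ = F·x = [8, 3, 6]
P̄ = F·P·Fᵀ + Q = [35 5 11; 5 35 28; 11 28 35]
S = H·P̄·Hᵀ + R = [632]
K = P̄·Hᵀ·S⁻¹ = [73/632; 31/158; 18/79]
x' − x̄ = [-1971/632, -837/158, -486/79] = K·y
y = (KᵀK)⁻¹·Kᵀ·(x' − x̄) = [-27]
z = y + H·x̄ = [-27] + [29] = [2]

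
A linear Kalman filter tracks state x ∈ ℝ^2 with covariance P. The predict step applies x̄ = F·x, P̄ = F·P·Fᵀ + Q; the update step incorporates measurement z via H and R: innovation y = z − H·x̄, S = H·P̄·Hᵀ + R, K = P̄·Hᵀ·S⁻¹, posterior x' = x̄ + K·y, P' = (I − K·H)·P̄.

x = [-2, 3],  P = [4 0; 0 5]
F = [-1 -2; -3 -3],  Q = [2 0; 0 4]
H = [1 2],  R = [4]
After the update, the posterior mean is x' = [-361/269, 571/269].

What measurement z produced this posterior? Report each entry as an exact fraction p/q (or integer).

z = [3]

x̄ = F·x = [-4, -3]
P̄ = F·P·Fᵀ + Q = [26 42; 42 85]
S = H·P̄·Hᵀ + R = [538]
K = P̄·Hᵀ·S⁻¹ = [55/269; 106/269]
x' − x̄ = [715/269, 1378/269] = K·y
y = (KᵀK)⁻¹·Kᵀ·(x' − x̄) = [13]
z = y + H·x̄ = [13] + [-10] = [3]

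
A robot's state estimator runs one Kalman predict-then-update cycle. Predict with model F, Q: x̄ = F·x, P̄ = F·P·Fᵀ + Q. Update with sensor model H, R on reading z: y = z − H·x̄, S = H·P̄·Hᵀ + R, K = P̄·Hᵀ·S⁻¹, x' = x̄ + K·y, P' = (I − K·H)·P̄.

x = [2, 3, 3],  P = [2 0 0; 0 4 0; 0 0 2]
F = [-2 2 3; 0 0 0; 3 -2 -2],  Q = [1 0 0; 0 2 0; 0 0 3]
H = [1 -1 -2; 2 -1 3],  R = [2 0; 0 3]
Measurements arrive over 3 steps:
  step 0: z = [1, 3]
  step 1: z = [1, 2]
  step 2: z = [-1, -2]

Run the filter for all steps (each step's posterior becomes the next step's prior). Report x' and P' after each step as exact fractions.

step 0: x̄ = F·x = [11, 0, -6]
step 0: P̄ = F·P·Fᵀ + Q = [43 0 -40; 0 2 0; -40 0 45]
step 0: y = z − H·x̄ = [-22, -1]
step 0: S = H·P̄·Hᵀ + R = [387 -142; -142 102]
step 0: K = P̄·Hᵀ·S⁻¹ = [3859/9655 2154/9655; -244/9655 -529/9655; -545/1931 565/3862]
step 0: x' = x̄ + K·y = [19153/9655, 5897/9655, 243/3862]
step 0: P' = (I − K·H)·P̄ = [13744/9655 12026/9655 -600/1931; 12026/9655 17764/9655 -525/1931; -600/1931 -525/1931 1015/3862]
step 1: x̄ = F·x = [-49379/19310, 0, 8890/1931]
step 1: P̄ = F·P·Fᵀ + Q = [133633/19310 0 -12247/1931; 0 2 0; -12247/1931 0 20911/1931]
step 1: y = z − H·x̄ = [246489/19310, -64661/9655]
step 1: S = H·P̄·Hᵀ + R = [1537193/19310 -413152/9655; -413152/9655 521716/9655]
step 1: K = P̄·Hᵀ·S⁻¹ = [4042799/11926179 2056910/11926179; -934868/11926179 -2363497/23852358; -3213398/11926179 7303621/47704716]
step 1: x' = x̄ + K·y = [7332935/11926179, -8038177/23852358, 6637045/47704716]
step 1: P' = (I − K·H)·P̄ = [13942192/11926179 12199418/11926179 -3171412/11926179; 12199418/11926179 19619125/11926179 -5549971/23852358; -3171412/11926179 -5549971/23852358 12060739/47704716]
step 2: x̄ = F·x = [-70905053/47704716, 0, 53436919/23852358]
step 2: P̄ = F·P·Fᵀ + Q = [321879535/47704716 0 -143410163/23852358; 0 2 0; -143410163/23852358 0 121259548/11926179]
step 2: y = z − H·x̄ = [26327557/5300524, -68555210/11926179]
step 2: S = H·P̄·Hᵀ + R = [400014719/5300524 -52340009/1325131; -52340009/1325131 612385384/11926179]
step 2: K = P̄·Hᵀ·S⁻¹ = [1871193847/5521794139 950870006/5521794139; -433378186/5521794139 -1096874559/11043588278; -7430669881/27608970695 16877313179/110435882780]
step 2: x' = x̄ + K·y = [-4378934231/5521794139, 2000004839/11043588278, 2764208773/110435882780]
step 2: P' = (I − K·H)·P̄ = [6450431664/5521794139 5644127706/5521794139 -1468041868/5521794139; 5644127706/5521794139 9079957347/5521794139 -2569073269/11043588278; -1468041868/5521794139 -2569073269/11043588278 27887627189/110435882780]

step 0: x' = [19153/9655, 5897/9655, 243/3862], P' = [13744/9655 12026/9655 -600/1931; 12026/9655 17764/9655 -525/1931; -600/1931 -525/1931 1015/3862]
step 1: x' = [7332935/11926179, -8038177/23852358, 6637045/47704716], P' = [13942192/11926179 12199418/11926179 -3171412/11926179; 12199418/11926179 19619125/11926179 -5549971/23852358; -3171412/11926179 -5549971/23852358 12060739/47704716]
step 2: x' = [-4378934231/5521794139, 2000004839/11043588278, 2764208773/110435882780], P' = [6450431664/5521794139 5644127706/5521794139 -1468041868/5521794139; 5644127706/5521794139 9079957347/5521794139 -2569073269/11043588278; -1468041868/5521794139 -2569073269/11043588278 27887627189/110435882780]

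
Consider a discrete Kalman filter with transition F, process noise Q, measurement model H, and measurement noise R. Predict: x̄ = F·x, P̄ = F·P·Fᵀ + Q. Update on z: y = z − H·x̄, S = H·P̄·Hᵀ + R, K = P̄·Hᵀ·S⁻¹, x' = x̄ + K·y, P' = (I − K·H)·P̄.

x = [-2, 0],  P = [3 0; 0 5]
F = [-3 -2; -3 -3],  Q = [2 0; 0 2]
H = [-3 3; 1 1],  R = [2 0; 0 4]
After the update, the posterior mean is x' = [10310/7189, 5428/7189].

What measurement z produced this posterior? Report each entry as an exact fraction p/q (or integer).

z = [-2, 2]

x̄ = F·x = [6, 6]
P̄ = F·P·Fᵀ + Q = [49 57; 57 74]
S = H·P̄·Hᵀ + R = [83 75; 75 241]
K = P̄·Hᵀ·S⁻¹ = [-1083/7189 3499/7189; 1233/7189 3524/7189]
x' − x̄ = [-32824/7189, -37706/7189] = K·y
y = (KᵀK)⁻¹·Kᵀ·(x' − x̄) = [-2, -10]
z = y + H·x̄ = [-2, -10] + [0, 12] = [-2, 2]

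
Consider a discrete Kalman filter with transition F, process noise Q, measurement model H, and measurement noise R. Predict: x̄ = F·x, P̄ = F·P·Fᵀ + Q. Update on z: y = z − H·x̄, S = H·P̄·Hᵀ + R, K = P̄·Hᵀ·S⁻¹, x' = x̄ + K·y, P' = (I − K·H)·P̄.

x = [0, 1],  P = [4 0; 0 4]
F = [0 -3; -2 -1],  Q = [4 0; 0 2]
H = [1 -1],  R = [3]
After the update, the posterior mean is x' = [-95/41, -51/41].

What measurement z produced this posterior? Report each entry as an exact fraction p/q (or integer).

x̄ = F·x = [-3, -1]
P̄ = F·P·Fᵀ + Q = [40 12; 12 22]
S = H·P̄·Hᵀ + R = [41]
K = P̄·Hᵀ·S⁻¹ = [28/41; -10/41]
x' − x̄ = [28/41, -10/41] = K·y
y = (KᵀK)⁻¹·Kᵀ·(x' − x̄) = [1]
z = y + H·x̄ = [1] + [-2] = [-1]

z = [-1]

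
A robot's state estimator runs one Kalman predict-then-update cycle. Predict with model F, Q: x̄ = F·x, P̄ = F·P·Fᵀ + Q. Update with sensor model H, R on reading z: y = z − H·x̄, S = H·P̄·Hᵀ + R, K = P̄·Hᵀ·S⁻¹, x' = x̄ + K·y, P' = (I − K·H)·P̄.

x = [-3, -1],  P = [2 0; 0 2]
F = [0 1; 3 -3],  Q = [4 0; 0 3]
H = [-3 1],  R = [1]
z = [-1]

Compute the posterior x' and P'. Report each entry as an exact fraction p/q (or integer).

x̄ = F·x = [-1, -6]
P̄ = F·P·Fᵀ + Q = [6 -6; -6 39]
y = z − H·x̄ = [2]
S = H·P̄·Hᵀ + R = [130]
K = P̄·Hᵀ·S⁻¹ = [-12/65; 57/130]
x' = x̄ + K·y = [-89/65, -333/65]
P' = (I − K·H)·P̄ = [102/65 294/65; 294/65 1821/130]

x' = [-89/65, -333/65]
P' = [102/65 294/65; 294/65 1821/130]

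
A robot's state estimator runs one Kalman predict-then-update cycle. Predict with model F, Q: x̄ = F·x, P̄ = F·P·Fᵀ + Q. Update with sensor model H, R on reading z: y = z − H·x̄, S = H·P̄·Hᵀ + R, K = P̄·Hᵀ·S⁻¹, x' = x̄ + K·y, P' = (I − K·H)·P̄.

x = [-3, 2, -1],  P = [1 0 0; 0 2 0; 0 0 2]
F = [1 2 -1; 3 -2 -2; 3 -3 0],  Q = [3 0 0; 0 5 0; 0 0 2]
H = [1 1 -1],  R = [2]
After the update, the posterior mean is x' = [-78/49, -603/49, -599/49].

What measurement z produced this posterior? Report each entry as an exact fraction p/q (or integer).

z = [-2]

x̄ = F·x = [2, -11, -15]
P̄ = F·P·Fᵀ + Q = [14 -1 -9; -1 30 21; -9 21 29]
S = H·P̄·Hᵀ + R = [49]
K = P̄·Hᵀ·S⁻¹ = [22/49; 8/49; -17/49]
x' − x̄ = [-176/49, -64/49, 136/49] = K·y
y = (KᵀK)⁻¹·Kᵀ·(x' − x̄) = [-8]
z = y + H·x̄ = [-8] + [6] = [-2]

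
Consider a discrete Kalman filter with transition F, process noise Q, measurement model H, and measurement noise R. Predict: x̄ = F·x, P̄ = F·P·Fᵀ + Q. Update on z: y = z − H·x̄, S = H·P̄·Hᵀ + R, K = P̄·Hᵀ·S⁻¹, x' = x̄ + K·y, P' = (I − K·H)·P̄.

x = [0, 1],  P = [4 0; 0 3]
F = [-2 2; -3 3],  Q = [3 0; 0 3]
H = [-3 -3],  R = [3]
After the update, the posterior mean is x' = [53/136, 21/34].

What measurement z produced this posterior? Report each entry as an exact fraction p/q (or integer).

z = [-3]

x̄ = F·x = [2, 3]
P̄ = F·P·Fᵀ + Q = [31 42; 42 66]
S = H·P̄·Hᵀ + R = [1632]
K = P̄·Hᵀ·S⁻¹ = [-73/544; -27/136]
x' − x̄ = [-219/136, -81/34] = K·y
y = (KᵀK)⁻¹·Kᵀ·(x' − x̄) = [12]
z = y + H·x̄ = [12] + [-15] = [-3]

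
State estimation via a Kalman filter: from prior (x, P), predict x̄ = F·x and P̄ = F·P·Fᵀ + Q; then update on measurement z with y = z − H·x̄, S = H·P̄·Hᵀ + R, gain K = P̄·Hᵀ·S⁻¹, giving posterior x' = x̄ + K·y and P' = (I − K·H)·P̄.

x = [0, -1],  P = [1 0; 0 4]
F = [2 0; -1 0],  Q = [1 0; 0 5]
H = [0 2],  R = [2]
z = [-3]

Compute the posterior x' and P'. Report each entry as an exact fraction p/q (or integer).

x̄ = F·x = [0, 0]
P̄ = F·P·Fᵀ + Q = [5 -2; -2 6]
y = z − H·x̄ = [-3]
S = H·P̄·Hᵀ + R = [26]
K = P̄·Hᵀ·S⁻¹ = [-2/13; 6/13]
x' = x̄ + K·y = [6/13, -18/13]
P' = (I − K·H)·P̄ = [57/13 -2/13; -2/13 6/13]

x' = [6/13, -18/13]
P' = [57/13 -2/13; -2/13 6/13]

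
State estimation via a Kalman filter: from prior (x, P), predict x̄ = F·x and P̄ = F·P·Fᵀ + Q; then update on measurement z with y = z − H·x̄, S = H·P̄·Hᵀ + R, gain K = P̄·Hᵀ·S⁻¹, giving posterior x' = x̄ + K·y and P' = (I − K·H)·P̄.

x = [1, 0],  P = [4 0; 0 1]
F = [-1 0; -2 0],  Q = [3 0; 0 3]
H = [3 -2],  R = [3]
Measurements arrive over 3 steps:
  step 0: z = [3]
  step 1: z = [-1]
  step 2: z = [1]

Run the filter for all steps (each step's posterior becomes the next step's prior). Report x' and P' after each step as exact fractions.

step 0: x' = [-18/23, -60/23], P' = [297/46 219/23; 219/23 339/23]
step 1: x' = [573/743, 1226/743], P' = [6927/743 10332/743; 10332/743 15933/743]
step 2: x' = [-9821/12711, -21002/12711], P' = [52204/4237 78346/4237; 78346/4237 120571/4237]

step 0: x̄ = F·x = [-1, -2]
step 0: P̄ = F·P·Fᵀ + Q = [7 8; 8 19]
step 0: y = z − H·x̄ = [2]
step 0: S = H·P̄·Hᵀ + R = [46]
step 0: K = P̄·Hᵀ·S⁻¹ = [5/46; -7/23]
step 0: x' = x̄ + K·y = [-18/23, -60/23]
step 0: P' = (I − K·H)·P̄ = [297/46 219/23; 219/23 339/23]
step 1: x̄ = F·x = [18/23, 36/23]
step 1: P̄ = F·P·Fᵀ + Q = [435/46 297/23; 297/23 663/23]
step 1: y = z − H·x̄ = [-5/23]
step 1: S = H·P̄·Hᵀ + R = [2229/46]
step 1: K = P̄·Hᵀ·S⁻¹ = [39/743; -290/743]
step 1: x' = x̄ + K·y = [573/743, 1226/743]
step 1: P' = (I − K·H)·P̄ = [6927/743 10332/743; 10332/743 15933/743]
step 2: x̄ = F·x = [-573/743, -1146/743]
step 2: P̄ = F·P·Fᵀ + Q = [9156/743 13854/743; 13854/743 29937/743]
step 2: y = z − H·x̄ = [170/743]
step 2: S = H·P̄·Hᵀ + R = [38133/743]
step 2: K = P̄·Hᵀ·S⁻¹ = [-80/12711; -6104/12711]
step 2: x' = x̄ + K·y = [-9821/12711, -21002/12711]
step 2: P' = (I − K·H)·P̄ = [52204/4237 78346/4237; 78346/4237 120571/4237]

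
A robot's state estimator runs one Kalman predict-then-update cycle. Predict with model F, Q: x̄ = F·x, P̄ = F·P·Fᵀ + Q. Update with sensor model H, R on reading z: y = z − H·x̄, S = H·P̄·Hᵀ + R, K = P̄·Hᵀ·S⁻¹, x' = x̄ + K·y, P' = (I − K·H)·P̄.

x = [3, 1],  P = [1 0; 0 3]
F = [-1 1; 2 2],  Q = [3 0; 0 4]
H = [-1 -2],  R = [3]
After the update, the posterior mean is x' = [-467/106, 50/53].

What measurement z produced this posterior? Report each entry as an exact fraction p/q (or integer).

z = [3]

x̄ = F·x = [-2, 8]
P̄ = F·P·Fᵀ + Q = [7 4; 4 20]
S = H·P̄·Hᵀ + R = [106]
K = P̄·Hᵀ·S⁻¹ = [-15/106; -22/53]
x' − x̄ = [-255/106, -374/53] = K·y
y = (KᵀK)⁻¹·Kᵀ·(x' − x̄) = [17]
z = y + H·x̄ = [17] + [-14] = [3]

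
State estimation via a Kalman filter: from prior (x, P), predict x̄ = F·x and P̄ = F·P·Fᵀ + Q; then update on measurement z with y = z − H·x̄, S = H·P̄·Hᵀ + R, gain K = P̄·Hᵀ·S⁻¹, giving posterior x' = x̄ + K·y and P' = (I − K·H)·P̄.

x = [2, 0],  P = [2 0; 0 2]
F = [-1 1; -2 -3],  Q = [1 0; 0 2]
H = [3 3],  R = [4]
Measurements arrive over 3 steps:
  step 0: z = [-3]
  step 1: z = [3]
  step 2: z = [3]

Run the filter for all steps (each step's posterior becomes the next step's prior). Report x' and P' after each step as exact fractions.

step 0: x̄ = F·x = [-2, -4]
step 0: P̄ = F·P·Fᵀ + Q = [5 -2; -2 28]
step 0: y = z − H·x̄ = [15]
step 0: S = H·P̄·Hᵀ + R = [265]
step 0: K = P̄·Hᵀ·S⁻¹ = [9/265; 78/265]
step 0: x' = x̄ + K·y = [-79/53, 22/53]
step 0: P' = (I − K·H)·P̄ = [1244/265 -1232/265; -1232/265 1336/265]
step 1: x̄ = F·x = [101/53, 92/53]
step 1: P̄ = F·P·Fᵀ + Q = [5309/265 -2752/265; -2752/265 2746/265]
step 1: y = z − H·x̄ = [-420/53]
step 1: S = H·P̄·Hᵀ + R = [24019/265]
step 1: K = P̄·Hᵀ·S⁻¹ = [7671/24019; -18/24019]
step 1: x' = x̄ + K·y = [-15017/24019, 41836/24019]
step 1: P' = (I − K·H)·P̄ = [259142/24019 -248914/24019; -248914/24019 248890/24019]
step 2: x̄ = F·x = [56853/24019, -95474/24019]
step 2: P̄ = F·P·Fᵀ + Q = [1029879/24019 -477300/24019; -477300/24019 337648/24019]
step 2: y = z − H·x̄ = [187920/24019]
step 2: S = H·P̄·Hᵀ + R = [3812419/24019]
step 2: K = P̄·Hᵀ·S⁻¹ = [1657737/3812419; -418956/3812419]
step 2: x' = x̄ + K·y = [21993813/3812419, -18431954/3812419]
step 2: P' = (I − K·H)·P̄ = [49054428/3812419 -46844112/3812419; -46844112/3812419 46285504/3812419]

step 0: x' = [-79/53, 22/53], P' = [1244/265 -1232/265; -1232/265 1336/265]
step 1: x' = [-15017/24019, 41836/24019], P' = [259142/24019 -248914/24019; -248914/24019 248890/24019]
step 2: x' = [21993813/3812419, -18431954/3812419], P' = [49054428/3812419 -46844112/3812419; -46844112/3812419 46285504/3812419]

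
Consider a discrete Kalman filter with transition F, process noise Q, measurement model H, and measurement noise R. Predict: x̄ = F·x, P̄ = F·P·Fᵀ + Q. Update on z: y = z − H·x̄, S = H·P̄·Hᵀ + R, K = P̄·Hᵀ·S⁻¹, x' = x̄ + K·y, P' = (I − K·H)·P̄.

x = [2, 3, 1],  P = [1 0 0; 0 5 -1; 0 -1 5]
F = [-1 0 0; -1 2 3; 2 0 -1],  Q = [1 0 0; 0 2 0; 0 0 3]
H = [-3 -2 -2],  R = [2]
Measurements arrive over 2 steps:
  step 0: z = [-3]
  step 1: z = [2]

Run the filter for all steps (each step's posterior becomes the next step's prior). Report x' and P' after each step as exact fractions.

step 0: x' = [-91/40, 37/32, 153/40], P' = [19/10 -9/8 -17/10; -9/8 347/32 -69/8; -17/10 -69/8 111/10]
step 1: x' = [-3797/5224, 28429/10448, -12775/5224], P' = [1163/1306 833/2612 -1999/1306; 833/2612 97591/5224 -48605/2612; -1999/1306 -48605/2612 26981/1306]

step 0: x̄ = F·x = [-2, 7, 3]
step 0: P̄ = F·P·Fᵀ + Q = [2 1 -2; 1 56 -15; -2 -15 12]
step 0: y = z − H·x̄ = [11]
step 0: S = H·P̄·Hᵀ + R = [160]
step 0: K = P̄·Hᵀ·S⁻¹ = [-1/40; -17/32; 3/40]
step 0: x' = x̄ + K·y = [-91/40, 37/32, 153/40]
step 0: P' = (I − K·H)·P̄ = [19/10 -9/8 -17/10; -9/8 347/32 -69/8; -17/10 -69/8 111/10]
step 1: x̄ = F·x = [91/40, 257/16, -67/8]
step 1: P̄ = F·P·Fᵀ + Q = [29/10 37/4 -11/2; 37/4 467/8 -145/4; -11/2 -145/4 57/2]
step 1: y = z − H·x̄ = [121/5]
step 1: S = H·P̄·Hᵀ + R = [653/5]
step 1: K = P̄·Hᵀ·S⁻¹ = [-81/653; -360/653; 160/653]
step 1: x' = x̄ + K·y = [-3797/5224, 28429/10448, -12775/5224]
step 1: P' = (I − K·H)·P̄ = [1163/1306 833/2612 -1999/1306; 833/2612 97591/5224 -48605/2612; -1999/1306 -48605/2612 26981/1306]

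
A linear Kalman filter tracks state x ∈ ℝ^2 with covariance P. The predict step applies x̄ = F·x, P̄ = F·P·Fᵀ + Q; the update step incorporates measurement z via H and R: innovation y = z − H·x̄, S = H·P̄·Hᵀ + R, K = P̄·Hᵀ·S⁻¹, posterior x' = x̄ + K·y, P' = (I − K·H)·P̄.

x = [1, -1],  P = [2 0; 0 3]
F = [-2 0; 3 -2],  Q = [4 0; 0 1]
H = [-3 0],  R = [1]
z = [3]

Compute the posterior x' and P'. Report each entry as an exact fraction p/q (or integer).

x̄ = F·x = [-2, 5]
P̄ = F·P·Fᵀ + Q = [12 -12; -12 31]
y = z − H·x̄ = [-3]
S = H·P̄·Hᵀ + R = [109]
K = P̄·Hᵀ·S⁻¹ = [-36/109; 36/109]
x' = x̄ + K·y = [-110/109, 437/109]
P' = (I − K·H)·P̄ = [12/109 -12/109; -12/109 2083/109]

x' = [-110/109, 437/109]
P' = [12/109 -12/109; -12/109 2083/109]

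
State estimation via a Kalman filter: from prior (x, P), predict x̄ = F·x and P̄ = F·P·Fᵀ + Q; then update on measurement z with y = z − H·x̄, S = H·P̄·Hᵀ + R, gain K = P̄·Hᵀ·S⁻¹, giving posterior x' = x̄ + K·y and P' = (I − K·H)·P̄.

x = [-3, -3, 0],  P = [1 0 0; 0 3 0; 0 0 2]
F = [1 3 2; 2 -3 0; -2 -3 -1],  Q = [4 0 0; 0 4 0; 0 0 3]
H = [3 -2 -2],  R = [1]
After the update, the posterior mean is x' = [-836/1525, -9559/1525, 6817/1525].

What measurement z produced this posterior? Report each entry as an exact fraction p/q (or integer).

x̄ = F·x = [-12, 3, 15]
P̄ = F·P·Fᵀ + Q = [40 -25 -33; -25 35 23; -33 23 36]
S = H·P̄·Hᵀ + R = [1525]
K = P̄·Hᵀ·S⁻¹ = [236/1525; -191/1525; -217/1525]
x' − x̄ = [17464/1525, -14134/1525, -16058/1525] = K·y
y = (KᵀK)⁻¹·Kᵀ·(x' − x̄) = [74]
z = y + H·x̄ = [74] + [-72] = [2]

z = [2]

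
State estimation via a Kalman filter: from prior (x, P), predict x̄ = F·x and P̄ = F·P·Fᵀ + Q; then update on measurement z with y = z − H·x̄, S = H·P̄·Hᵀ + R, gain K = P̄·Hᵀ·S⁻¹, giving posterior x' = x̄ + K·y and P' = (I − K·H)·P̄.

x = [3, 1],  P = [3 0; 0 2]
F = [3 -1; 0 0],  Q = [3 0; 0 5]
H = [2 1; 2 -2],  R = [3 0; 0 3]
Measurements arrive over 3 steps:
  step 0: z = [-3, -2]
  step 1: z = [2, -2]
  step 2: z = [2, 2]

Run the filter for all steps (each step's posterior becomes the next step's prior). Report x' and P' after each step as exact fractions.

step 0: x' = [-664/551, -555/2204], P' = [224/551 80/551; 80/551 1295/2204]
step 1: x' = [18364/254295, 111607/101718], P' = [98357/254295 14051/101718; 14051/101718 29755/50859]
step 2: x' = [50792715/57487802, -4782205/114975604], P' = [11102756/28743901 3965270/28743901; 3965270/28743901 67258745/114975604]

step 0: x̄ = F·x = [8, 0]
step 0: P̄ = F·P·Fᵀ + Q = [32 0; 0 5]
step 0: y = z − H·x̄ = [-19, -18]
step 0: S = H·P̄·Hᵀ + R = [136 118; 118 151]
step 0: K = P̄·Hᵀ·S⁻¹ = [176/551 96/551; 645/2204 -325/1102]
step 0: x' = x̄ + K·y = [-664/551, -555/2204]
step 0: P' = (I − K·H)·P̄ = [224/551 80/551; 80/551 1295/2204]
step 1: x̄ = F·x = [-7413/2204, 0]
step 1: P̄ = F·P·Fᵀ + Q = [14051/2204 0; 0 5]
step 1: y = z − H·x̄ = [9617/1102, 5209/1102]
step 1: S = H·P̄·Hᵀ + R = [18459/551 8541/551; 8541/551 26724/551]
step 1: K = P̄·Hᵀ·S⁻¹ = [154561/508590 14051/84765; 14602/50859 -5051/16953]
step 1: x' = x̄ + K·y = [18364/254295, 111607/101718]
step 1: P' = (I − K·H)·P̄ = [98357/254295 14051/101718; 14051/101718 29755/50859]
step 2: x̄ = F·x = [-447851/508590, 0]
step 2: P̄ = F·P·Fᵀ + Q = [1586108/254295 0; 0 5]
step 2: y = z − H·x̄ = [956441/254295, 956441/254295]
step 2: S = H·P̄·Hᵀ + R = [8378792/254295 3801482/254295; 3801482/254295 12193217/254295]
step 2: K = P̄·Hᵀ·S⁻¹ = [8723594/28743901 4758324/28743901; 32993635/114975604 -17132555/57487802]
step 2: x' = x̄ + K·y = [50792715/57487802, -4782205/114975604]
step 2: P' = (I − K·H)·P̄ = [11102756/28743901 3965270/28743901; 3965270/28743901 67258745/114975604]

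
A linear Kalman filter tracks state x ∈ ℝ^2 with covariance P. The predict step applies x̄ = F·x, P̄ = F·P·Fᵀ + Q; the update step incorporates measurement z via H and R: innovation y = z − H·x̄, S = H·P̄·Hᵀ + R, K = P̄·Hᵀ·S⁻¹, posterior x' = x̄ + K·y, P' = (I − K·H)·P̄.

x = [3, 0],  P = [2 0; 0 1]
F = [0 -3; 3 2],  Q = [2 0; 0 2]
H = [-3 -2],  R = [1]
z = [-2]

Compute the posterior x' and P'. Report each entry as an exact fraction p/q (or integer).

x' = [-84/31, 159/31]
P' = [923/124 -687/62; -687/62 519/31]

x̄ = F·x = [0, 9]
P̄ = F·P·Fᵀ + Q = [11 -6; -6 24]
y = z − H·x̄ = [16]
S = H·P̄·Hᵀ + R = [124]
K = P̄·Hᵀ·S⁻¹ = [-21/124; -15/62]
x' = x̄ + K·y = [-84/31, 159/31]
P' = (I − K·H)·P̄ = [923/124 -687/62; -687/62 519/31]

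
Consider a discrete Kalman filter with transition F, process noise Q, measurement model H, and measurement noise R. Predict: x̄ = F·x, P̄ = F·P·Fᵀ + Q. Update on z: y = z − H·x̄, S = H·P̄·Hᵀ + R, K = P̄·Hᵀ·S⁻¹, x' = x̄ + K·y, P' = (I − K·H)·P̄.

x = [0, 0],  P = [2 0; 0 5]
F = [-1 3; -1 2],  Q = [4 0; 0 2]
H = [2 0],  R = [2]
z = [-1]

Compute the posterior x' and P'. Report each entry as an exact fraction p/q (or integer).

x' = [-51/103, -32/103]
P' = [51/103 32/103; 32/103 424/103]

x̄ = F·x = [0, 0]
P̄ = F·P·Fᵀ + Q = [51 32; 32 24]
y = z − H·x̄ = [-1]
S = H·P̄·Hᵀ + R = [206]
K = P̄·Hᵀ·S⁻¹ = [51/103; 32/103]
x' = x̄ + K·y = [-51/103, -32/103]
P' = (I − K·H)·P̄ = [51/103 32/103; 32/103 424/103]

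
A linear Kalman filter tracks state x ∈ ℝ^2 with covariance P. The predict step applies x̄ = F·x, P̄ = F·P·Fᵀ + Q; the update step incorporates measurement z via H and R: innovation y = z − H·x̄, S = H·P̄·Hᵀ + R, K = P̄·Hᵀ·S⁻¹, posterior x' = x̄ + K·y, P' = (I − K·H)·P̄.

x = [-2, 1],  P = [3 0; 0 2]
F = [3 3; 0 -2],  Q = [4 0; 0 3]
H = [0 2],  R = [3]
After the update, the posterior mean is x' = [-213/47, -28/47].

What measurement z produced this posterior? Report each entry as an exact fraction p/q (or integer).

z = [-1]

x̄ = F·x = [-3, -2]
P̄ = F·P·Fᵀ + Q = [49 -12; -12 11]
S = H·P̄·Hᵀ + R = [47]
K = P̄·Hᵀ·S⁻¹ = [-24/47; 22/47]
x' − x̄ = [-72/47, 66/47] = K·y
y = (KᵀK)⁻¹·Kᵀ·(x' − x̄) = [3]
z = y + H·x̄ = [3] + [-4] = [-1]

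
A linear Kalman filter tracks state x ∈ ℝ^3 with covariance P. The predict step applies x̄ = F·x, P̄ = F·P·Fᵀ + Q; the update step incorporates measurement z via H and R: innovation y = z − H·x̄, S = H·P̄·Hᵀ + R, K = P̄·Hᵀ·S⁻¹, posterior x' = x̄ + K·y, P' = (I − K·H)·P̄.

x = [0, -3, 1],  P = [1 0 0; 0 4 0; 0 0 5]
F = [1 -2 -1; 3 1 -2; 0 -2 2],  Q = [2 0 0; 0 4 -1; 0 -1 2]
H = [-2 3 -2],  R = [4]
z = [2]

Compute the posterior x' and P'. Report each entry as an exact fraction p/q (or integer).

x̄ = F·x = [5, -5, 8]
P̄ = F·P·Fᵀ + Q = [24 5 6; 5 37 -29; 6 -29 38]
y = z − H·x̄ = [43]
S = H·P̄·Hᵀ + R = [921]
K = P̄·Hᵀ·S⁻¹ = [-15/307; 53/307; -175/921]
x' = x̄ + K·y = [890/307, 744/307, -157/921]
P' = (I − K·H)·P̄ = [6693/307 3920/307 -783/307; 3920/307 2932/307 372/307; -783/307 372/307 4373/921]

x' = [890/307, 744/307, -157/921]
P' = [6693/307 3920/307 -783/307; 3920/307 2932/307 372/307; -783/307 372/307 4373/921]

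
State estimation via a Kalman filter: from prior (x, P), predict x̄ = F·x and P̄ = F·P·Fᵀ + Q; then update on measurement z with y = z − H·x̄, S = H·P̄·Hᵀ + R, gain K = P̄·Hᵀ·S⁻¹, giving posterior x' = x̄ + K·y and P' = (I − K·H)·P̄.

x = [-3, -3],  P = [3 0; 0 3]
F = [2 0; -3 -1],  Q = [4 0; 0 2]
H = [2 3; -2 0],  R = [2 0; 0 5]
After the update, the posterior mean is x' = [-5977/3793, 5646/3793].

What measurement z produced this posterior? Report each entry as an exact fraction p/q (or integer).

x̄ = F·x = [-6, 12]
P̄ = F·P·Fᵀ + Q = [16 -18; -18 32]
S = H·P̄·Hᵀ + R = [138 44; 44 69]
K = P̄·Hᵀ·S⁻¹ = [-55/3793 -1724/3793; 1278/3793 1164/3793]
x' − x̄ = [16781/3793, -39870/3793] = K·y
y = (KᵀK)⁻¹·Kᵀ·(x' − x̄) = [-23, -9]
z = y + H·x̄ = [-23, -9] + [24, 12] = [1, 3]

z = [1, 3]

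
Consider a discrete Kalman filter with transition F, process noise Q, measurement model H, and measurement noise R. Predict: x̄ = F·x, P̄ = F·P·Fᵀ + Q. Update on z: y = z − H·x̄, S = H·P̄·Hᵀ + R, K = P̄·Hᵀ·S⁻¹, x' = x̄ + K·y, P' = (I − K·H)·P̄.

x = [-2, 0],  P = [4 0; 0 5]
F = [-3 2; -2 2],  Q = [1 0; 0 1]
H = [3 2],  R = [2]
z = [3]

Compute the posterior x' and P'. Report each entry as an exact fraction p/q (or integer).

x' = [1189/1191, 26/1191]
P' = [806/1191 -950/1191; -950/1191 1631/1191]

x̄ = F·x = [6, 4]
P̄ = F·P·Fᵀ + Q = [57 44; 44 37]
y = z − H·x̄ = [-23]
S = H·P̄·Hᵀ + R = [1191]
K = P̄·Hᵀ·S⁻¹ = [259/1191; 206/1191]
x' = x̄ + K·y = [1189/1191, 26/1191]
P' = (I − K·H)·P̄ = [806/1191 -950/1191; -950/1191 1631/1191]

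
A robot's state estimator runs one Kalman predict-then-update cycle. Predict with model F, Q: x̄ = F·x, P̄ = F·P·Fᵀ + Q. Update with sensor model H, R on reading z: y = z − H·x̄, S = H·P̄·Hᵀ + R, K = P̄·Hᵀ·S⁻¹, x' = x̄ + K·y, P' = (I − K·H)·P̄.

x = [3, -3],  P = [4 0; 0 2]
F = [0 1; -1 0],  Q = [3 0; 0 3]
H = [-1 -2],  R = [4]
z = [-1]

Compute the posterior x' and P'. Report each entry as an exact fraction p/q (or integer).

x̄ = F·x = [-3, -3]
P̄ = F·P·Fᵀ + Q = [5 0; 0 7]
y = z − H·x̄ = [-10]
S = H·P̄·Hᵀ + R = [37]
K = P̄·Hᵀ·S⁻¹ = [-5/37; -14/37]
x' = x̄ + K·y = [-61/37, 29/37]
P' = (I − K·H)·P̄ = [160/37 -70/37; -70/37 63/37]

x' = [-61/37, 29/37]
P' = [160/37 -70/37; -70/37 63/37]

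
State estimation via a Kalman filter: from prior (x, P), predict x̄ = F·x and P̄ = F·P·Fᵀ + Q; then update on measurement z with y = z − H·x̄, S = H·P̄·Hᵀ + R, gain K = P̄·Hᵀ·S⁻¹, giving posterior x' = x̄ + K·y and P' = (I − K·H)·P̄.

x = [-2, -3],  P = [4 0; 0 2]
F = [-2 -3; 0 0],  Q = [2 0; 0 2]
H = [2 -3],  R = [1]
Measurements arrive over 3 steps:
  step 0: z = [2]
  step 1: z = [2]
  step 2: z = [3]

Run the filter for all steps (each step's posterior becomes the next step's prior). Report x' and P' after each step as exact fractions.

step 0: x' = [391/163, 144/163], P' = [684/163 432/163; 432/163 290/163]
step 1: x' = [754/1723, -612/1723], P' = [206264/46521 43424/15507; 43424/15507 9686/5169]
step 2: x' = [19763832/13947611, -731106/13947611], P' = [62052632/13947611 39191136/13947611; 39191136/13947611 26220466/13947611]

step 0: x̄ = F·x = [13, 0]
step 0: P̄ = F·P·Fᵀ + Q = [36 0; 0 2]
step 0: y = z − H·x̄ = [-24]
step 0: S = H·P̄·Hᵀ + R = [163]
step 0: K = P̄·Hᵀ·S⁻¹ = [72/163; -6/163]
step 0: x' = x̄ + K·y = [391/163, 144/163]
step 0: P' = (I − K·H)·P̄ = [684/163 432/163; 432/163 290/163]
step 1: x̄ = F·x = [-1214/163, 0]
step 1: P̄ = F·P·Fᵀ + Q = [10856/163 0; 0 2]
step 1: y = z − H·x̄ = [2754/163]
step 1: S = H·P̄·Hᵀ + R = [46521/163]
step 1: K = P̄·Hᵀ·S⁻¹ = [21712/46521; -326/15507]
step 1: x' = x̄ + K·y = [754/1723, -612/1723]
step 1: P' = (I − K·H)·P̄ = [206264/46521 43424/15507; 43424/15507 9686/5169]
step 2: x̄ = F·x = [328/1723, 0]
step 2: P̄ = F·P·Fᵀ + Q = [3265928/46521 0; 0 2]
step 2: y = z − H·x̄ = [4513/1723]
step 2: S = H·P̄·Hᵀ + R = [13947611/46521]
step 2: K = P̄·Hᵀ·S⁻¹ = [6531856/13947611; -279126/13947611]
step 2: x' = x̄ + K·y = [19763832/13947611, -731106/13947611]
step 2: P' = (I − K·H)·P̄ = [62052632/13947611 39191136/13947611; 39191136/13947611 26220466/13947611]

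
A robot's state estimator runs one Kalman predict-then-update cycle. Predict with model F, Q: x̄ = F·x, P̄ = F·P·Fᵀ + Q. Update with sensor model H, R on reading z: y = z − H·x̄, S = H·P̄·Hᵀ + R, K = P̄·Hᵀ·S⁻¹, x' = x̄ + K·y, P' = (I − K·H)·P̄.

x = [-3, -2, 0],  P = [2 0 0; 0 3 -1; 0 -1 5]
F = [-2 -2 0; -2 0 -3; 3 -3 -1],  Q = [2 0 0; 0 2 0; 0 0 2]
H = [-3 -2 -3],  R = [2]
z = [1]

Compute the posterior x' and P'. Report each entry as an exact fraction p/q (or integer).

x̄ = F·x = [10, 6, -3]
P̄ = F·P·Fᵀ + Q = [22 2 4; 2 55 -6; 4 -6 46]
y = z − H·x̄ = [34]
S = H·P̄·Hᵀ + R = [858]
K = P̄·Hᵀ·S⁻¹ = [-41/429; -49/429; -23/143]
x' = x̄ + K·y = [2896/429, 908/429, -1211/143]
P' = (I − K·H)·P̄ = [6076/429 -3160/429 -1314/143; -3160/429 18793/429 -3112/143; -1314/143 -3112/143 3404/143]

x' = [2896/429, 908/429, -1211/143]
P' = [6076/429 -3160/429 -1314/143; -3160/429 18793/429 -3112/143; -1314/143 -3112/143 3404/143]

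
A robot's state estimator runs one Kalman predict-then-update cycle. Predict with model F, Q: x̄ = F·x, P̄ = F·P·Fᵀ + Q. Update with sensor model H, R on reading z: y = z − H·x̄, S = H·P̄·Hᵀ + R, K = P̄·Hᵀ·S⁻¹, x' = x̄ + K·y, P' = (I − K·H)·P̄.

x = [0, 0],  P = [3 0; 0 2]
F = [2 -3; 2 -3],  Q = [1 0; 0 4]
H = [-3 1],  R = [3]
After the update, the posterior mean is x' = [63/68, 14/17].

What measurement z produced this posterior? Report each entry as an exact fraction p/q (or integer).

z = [-2]

x̄ = F·x = [0, 0]
P̄ = F·P·Fᵀ + Q = [31 30; 30 34]
S = H·P̄·Hᵀ + R = [136]
K = P̄·Hᵀ·S⁻¹ = [-63/136; -7/17]
x' − x̄ = [63/68, 14/17] = K·y
y = (KᵀK)⁻¹·Kᵀ·(x' − x̄) = [-2]
z = y + H·x̄ = [-2] + [0] = [-2]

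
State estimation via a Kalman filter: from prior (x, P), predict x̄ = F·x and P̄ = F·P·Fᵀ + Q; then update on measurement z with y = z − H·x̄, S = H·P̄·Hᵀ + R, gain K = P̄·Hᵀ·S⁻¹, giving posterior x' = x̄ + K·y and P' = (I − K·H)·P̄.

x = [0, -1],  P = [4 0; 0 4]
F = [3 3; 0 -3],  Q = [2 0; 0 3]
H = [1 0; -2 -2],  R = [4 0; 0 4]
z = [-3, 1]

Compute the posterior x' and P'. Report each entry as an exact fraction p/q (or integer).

x' = [-1393/458, 4695/1832]
P' = [832/229 -813/229; -813/229 4053/916]

x̄ = F·x = [-3, 3]
P̄ = F·P·Fᵀ + Q = [74 -36; -36 39]
y = z − H·x̄ = [0, 1]
S = H·P̄·Hᵀ + R = [78 -76; -76 168]
K = P̄·Hᵀ·S⁻¹ = [208/229 -19/458; -813/916 -801/1832]
x' = x̄ + K·y = [-1393/458, 4695/1832]
P' = (I − K·H)·P̄ = [832/229 -813/229; -813/229 4053/916]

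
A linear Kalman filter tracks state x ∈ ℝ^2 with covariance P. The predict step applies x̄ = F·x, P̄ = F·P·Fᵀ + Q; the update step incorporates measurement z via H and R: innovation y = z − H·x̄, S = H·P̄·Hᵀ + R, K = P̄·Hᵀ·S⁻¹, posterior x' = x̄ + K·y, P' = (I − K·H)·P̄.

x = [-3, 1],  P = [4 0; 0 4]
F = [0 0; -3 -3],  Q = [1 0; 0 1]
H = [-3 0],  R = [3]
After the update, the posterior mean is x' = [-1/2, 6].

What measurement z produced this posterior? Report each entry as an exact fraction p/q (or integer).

z = [2]

x̄ = F·x = [0, 6]
P̄ = F·P·Fᵀ + Q = [1 0; 0 73]
S = H·P̄·Hᵀ + R = [12]
K = P̄·Hᵀ·S⁻¹ = [-1/4; 0]
x' − x̄ = [-1/2, 0] = K·y
y = (KᵀK)⁻¹·Kᵀ·(x' − x̄) = [2]
z = y + H·x̄ = [2] + [0] = [2]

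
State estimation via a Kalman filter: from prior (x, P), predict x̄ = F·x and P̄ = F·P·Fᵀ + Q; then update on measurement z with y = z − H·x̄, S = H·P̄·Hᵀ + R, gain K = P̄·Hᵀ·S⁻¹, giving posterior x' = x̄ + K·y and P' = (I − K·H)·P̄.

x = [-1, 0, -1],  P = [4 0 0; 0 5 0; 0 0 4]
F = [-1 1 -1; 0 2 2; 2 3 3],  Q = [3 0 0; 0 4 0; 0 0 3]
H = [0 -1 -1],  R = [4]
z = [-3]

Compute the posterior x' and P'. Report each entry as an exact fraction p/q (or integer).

x̄ = F·x = [2, -2, -5]
P̄ = F·P·Fᵀ + Q = [16 2 -5; 2 40 54; -5 54 100]
y = z − H·x̄ = [-10]
S = H·P̄·Hᵀ + R = [252]
K = P̄·Hᵀ·S⁻¹ = [1/84; -47/126; -11/18]
x' = x̄ + K·y = [79/42, 109/63, 10/9]
P' = (I − K·H)·P̄ = [447/28 131/42 -19/6; 131/42 311/63 -31/9; -19/6 -31/9 53/9]

x' = [79/42, 109/63, 10/9]
P' = [447/28 131/42 -19/6; 131/42 311/63 -31/9; -19/6 -31/9 53/9]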